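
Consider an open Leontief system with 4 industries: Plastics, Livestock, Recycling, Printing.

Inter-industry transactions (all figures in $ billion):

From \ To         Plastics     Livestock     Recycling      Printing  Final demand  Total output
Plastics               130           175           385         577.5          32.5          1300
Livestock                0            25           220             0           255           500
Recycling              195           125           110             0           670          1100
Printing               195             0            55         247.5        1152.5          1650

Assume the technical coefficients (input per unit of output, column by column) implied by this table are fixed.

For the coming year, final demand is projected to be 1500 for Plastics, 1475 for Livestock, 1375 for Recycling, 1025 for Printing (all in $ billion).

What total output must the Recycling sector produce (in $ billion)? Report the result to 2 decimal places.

x_3 = 2870.74

Technical coefficients a_ij = z_ij / X_j:
  a_11 = 130/1300 = 0.10, a_21 = 0/1300 = 0.00, a_31 = 195/1300 = 0.15, a_41 = 195/1300 = 0.15
  a_12 = 175/500 = 0.35, a_22 = 25/500 = 0.05, a_32 = 125/500 = 0.25, a_42 = 0/500 = 0.00
  a_13 = 385/1100 = 0.35, a_23 = 220/1100 = 0.20, a_33 = 110/1100 = 0.10, a_43 = 55/1100 = 0.05
  a_14 = 577.5/1650 = 0.35, a_24 = 0/1650 = 0.00, a_34 = 0/1650 = 0.00, a_44 = 247.5/1650 = 0.15
I − A =
  [   0.90    -0.35    -0.35    -0.35]
  [   0.00     0.95    -0.20     0.00]
  [  -0.15    -0.25     0.90     0.00]
  [  -0.15     0.00    -0.05     0.85]
Compute the cofactors C_ij = (−1)^(i+j)·(3×3 minor ij) of I−A; the adjugate is their transpose:
adj(I−A) = Cᵀ =
  [ 0.684250   0.346500   0.358750   0.281750]
  [ 0.025500   0.594000   0.142500   0.010500]
  [ 0.121125   0.222750   0.676875   0.049875]
  [ 0.127875   0.074250   0.103125   0.664125]
det(I−A) = Σ_j (I−A)_1j·C_1j = (0.90)(0.684250) + (-0.35)(0.025500) + (-0.35)(0.121125) + (-0.35)(0.127875) = 0.51975
(I − A)⁻¹ = adj(I−A) / det(I−A) ≈
  [   1.3165     0.6667     0.6902     0.5421]
  [   0.0491     1.1429     0.2742     0.0202]
  [   0.2330     0.4286     1.3023     0.0960]
  [   0.2460     0.1429     0.1984     1.2778]
x = (I − A)⁻¹ d = adj(I−A)·d / det(I−A), with det(I−A) = 0.51975:
  x_1 = (0.684250·1500 + 0.346500·1475 + 0.358750·1375 + 0.281750·1025) / 0.51975 = 2319.5375 / 0.51975 ≈ 4462.79
  x_2 = (0.025500·1500 + 0.594000·1475 + 0.142500·1375 + 0.010500·1025) / 0.51975 = 1121.10 / 0.51975 ≈ 2157.00
  x_3 = (0.121125·1500 + 0.222750·1475 + 0.676875·1375 + 0.049875·1025) / 0.51975 = 1492.06875 / 0.51975 ≈ 2870.74
  x_4 = (0.127875·1500 + 0.074250·1475 + 0.103125·1375 + 0.664125·1025) / 0.51975 = 1123.85625 / 0.51975 ≈ 2162.30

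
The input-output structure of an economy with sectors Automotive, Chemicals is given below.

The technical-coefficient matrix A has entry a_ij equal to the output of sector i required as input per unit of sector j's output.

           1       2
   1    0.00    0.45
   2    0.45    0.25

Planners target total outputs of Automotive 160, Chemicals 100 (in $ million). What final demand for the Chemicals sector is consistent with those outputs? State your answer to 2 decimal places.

d_2 = 3.00

I − A =
  [   1.00    -0.45]
  [  -0.45     0.75]
d = (I − A) x:
  d_1 = (+1.00)·160 + (-0.45)·100 = 115.00
  d_2 = (-0.45)·160 + (+0.75)·100 = 3.00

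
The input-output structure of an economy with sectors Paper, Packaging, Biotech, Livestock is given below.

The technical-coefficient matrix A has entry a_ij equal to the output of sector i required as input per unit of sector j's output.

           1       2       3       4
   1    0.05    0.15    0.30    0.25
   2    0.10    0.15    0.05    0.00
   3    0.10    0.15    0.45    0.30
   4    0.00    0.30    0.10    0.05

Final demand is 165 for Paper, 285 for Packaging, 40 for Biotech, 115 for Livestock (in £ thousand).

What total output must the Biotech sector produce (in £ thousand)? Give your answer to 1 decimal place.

x_3 = 430.0

I − A =
  [   0.95    -0.15    -0.30    -0.25]
  [  -0.10     0.85    -0.05     0.00]
  [  -0.10    -0.15     0.55    -0.30]
  [   0.00    -0.30    -0.10     0.95]
Compute the cofactors C_ij = (−1)^(i+j)·(3×3 minor ij) of I−A; the adjugate is their transpose:
adj(I−A) = Cᵀ =
  [ 0.407000   0.188625   0.274375   0.193750]
  [ 0.054000   0.436875   0.076125   0.038250]
  [ 0.104000   0.242625   0.745375   0.262750]
  [ 0.028000   0.163500   0.102500   0.398000]
det(I−A) = Σ_j (I−A)_1j·C_1j = (0.95)(0.407000) + (-0.15)(0.054000) + (-0.30)(0.104000) + (-0.25)(0.028000) = 0.34035
(I − A)⁻¹ = adj(I−A) / det(I−A) ≈
  [   1.1958     0.5542     0.8062     0.5693]
  [   0.1587     1.2836     0.2237     0.1124]
  [   0.3056     0.7129     2.1900     0.7720]
  [   0.0823     0.4804     0.3012     1.1694]
x = (I − A)⁻¹ d = adj(I−A)·d / det(I−A), with det(I−A) = 0.34035:
  x_1 = (0.407000·165 + 0.188625·285 + 0.274375·40 + 0.193750·115) / 0.34035 = 154.169375 / 0.34035 ≈ 453.0
  x_2 = (0.054000·165 + 0.436875·285 + 0.076125·40 + 0.038250·115) / 0.34035 = 140.863125 / 0.34035 ≈ 413.9
  x_3 = (0.104000·165 + 0.242625·285 + 0.745375·40 + 0.262750·115) / 0.34035 = 146.339375 / 0.34035 ≈ 430.0
  x_4 = (0.028000·165 + 0.163500·285 + 0.102500·40 + 0.398000·115) / 0.34035 = 101.0875 / 0.34035 ≈ 297.0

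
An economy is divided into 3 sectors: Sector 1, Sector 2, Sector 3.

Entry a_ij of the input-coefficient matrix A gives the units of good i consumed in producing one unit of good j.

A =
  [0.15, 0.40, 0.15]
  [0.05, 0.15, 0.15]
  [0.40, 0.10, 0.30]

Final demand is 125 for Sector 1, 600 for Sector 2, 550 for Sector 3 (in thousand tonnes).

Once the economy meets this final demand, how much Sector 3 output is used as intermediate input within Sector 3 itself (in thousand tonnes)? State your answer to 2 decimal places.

z_33 = 428.89

I − A =
  [   0.85    -0.40    -0.15]
  [  -0.05     0.85    -0.15]
  [  -0.40    -0.10     0.70]
Cofactors of I−A, C_ij = (−1)^(i+j)·(minor ij) (rows/columns in the sector order above):
  C_11 = (0.85)(0.70) − (-0.15)(-0.10) = 0.5800
  C_12 = −[(-0.05)(0.70) − (-0.15)(-0.40)] = 0.0950
  C_13 = (-0.05)(-0.10) − (0.85)(-0.40) = 0.3450
  C_21 = −[(-0.40)(0.70) − (-0.15)(-0.10)] = 0.2950
  C_22 = (0.85)(0.70) − (-0.15)(-0.40) = 0.5350
  C_23 = −[(0.85)(-0.10) − (-0.40)(-0.40)] = 0.2450
  C_31 = (-0.40)(-0.15) − (-0.15)(0.85) = 0.1875
  C_32 = −[(0.85)(-0.15) − (-0.15)(-0.05)] = 0.1350
  C_33 = (0.85)(0.85) − (-0.40)(-0.05) = 0.7025
det(I−A) = Σ_j (I−A)_1j·C_1j = (0.85)(0.5800) + (-0.40)(0.0950) + (-0.15)(0.3450) = 0.40325
adj(I−A) = Cᵀ =
  [ 0.5800   0.2950   0.1875]
  [ 0.0950   0.5350   0.1350]
  [ 0.3450   0.2450   0.7025]
(I − A)⁻¹ = adj(I−A) / det(I−A) ≈
  [   1.4383     0.7316     0.4650]
  [   0.2356     1.3267     0.3348]
  [   0.8555     0.6076     1.7421]
First solve x = (I − A)⁻¹ d = adj(I−A)·d / det(I−A); in particular x_3 = (0.3450·125 + 0.2450·600 + 0.7025·550) / 0.40325 = 576.50 / 0.40325 ≈ 1429.6342.
Intermediate flow from 3 to 3: z_33 = a_33 · x_3 = 0.30 × 576.50 / 0.40325 = 172.95 / 0.40325 ≈ 428.89.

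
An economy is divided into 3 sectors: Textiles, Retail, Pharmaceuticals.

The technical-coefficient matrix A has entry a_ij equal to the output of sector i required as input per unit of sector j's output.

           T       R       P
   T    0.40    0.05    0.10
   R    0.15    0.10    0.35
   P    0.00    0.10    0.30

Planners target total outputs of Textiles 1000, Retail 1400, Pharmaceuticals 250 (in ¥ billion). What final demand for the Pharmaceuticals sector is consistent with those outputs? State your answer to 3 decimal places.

I − A =
  [   0.60    -0.05    -0.10]
  [  -0.15     0.90    -0.35]
  [   0.00    -0.10     0.70]
d = (I − A) x:
  d_T = (+0.60)·1000 + (-0.05)·1400 + (-0.10)·250 = 505.000
  d_R = (-0.15)·1000 + (+0.90)·1400 + (-0.35)·250 = 1022.500
  d_P = (+0.00)·1000 + (-0.10)·1400 + (+0.70)·250 = 35.000

d_P = 35.000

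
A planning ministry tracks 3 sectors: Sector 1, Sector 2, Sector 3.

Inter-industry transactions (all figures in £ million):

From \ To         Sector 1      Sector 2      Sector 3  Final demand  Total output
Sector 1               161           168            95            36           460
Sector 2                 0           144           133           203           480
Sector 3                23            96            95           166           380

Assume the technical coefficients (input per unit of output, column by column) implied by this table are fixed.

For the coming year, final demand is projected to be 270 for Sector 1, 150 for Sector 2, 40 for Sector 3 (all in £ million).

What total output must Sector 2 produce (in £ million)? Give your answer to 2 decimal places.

Technical coefficients a_ij = z_ij / X_j:
  a_11 = 161/460 = 0.35, a_21 = 0/460 = 0.00, a_31 = 23/460 = 0.05
  a_12 = 168/480 = 0.35, a_22 = 144/480 = 0.30, a_32 = 96/480 = 0.20
  a_13 = 95/380 = 0.25, a_23 = 133/380 = 0.35, a_33 = 95/380 = 0.25
I − A =
  [   0.65    -0.35    -0.25]
  [   0.00     0.70    -0.35]
  [  -0.05    -0.20     0.75]
Cofactors of I−A, C_ij = (−1)^(i+j)·(minor ij) (rows/columns in the sector order above):
  C_11 = (0.70)(0.75) − (-0.35)(-0.20) = 0.4550
  C_12 = −[(0.00)(0.75) − (-0.35)(-0.05)] = 0.0175
  C_13 = (0.00)(-0.20) − (0.70)(-0.05) = 0.0350
  C_21 = −[(-0.35)(0.75) − (-0.25)(-0.20)] = 0.3125
  C_22 = (0.65)(0.75) − (-0.25)(-0.05) = 0.4750
  C_23 = −[(0.65)(-0.20) − (-0.35)(-0.05)] = 0.1475
  C_31 = (-0.35)(-0.35) − (-0.25)(0.70) = 0.2975
  C_32 = −[(0.65)(-0.35) − (-0.25)(0.00)] = 0.2275
  C_33 = (0.65)(0.70) − (-0.35)(0.00) = 0.4550
det(I−A) = Σ_j (I−A)_1j·C_1j = (0.65)(0.4550) + (-0.35)(0.0175) + (-0.25)(0.0350) = 0.280875
adj(I−A) = Cᵀ =
  [ 0.4550   0.3125   0.2975]
  [ 0.0175   0.4750   0.2275]
  [ 0.0350   0.1475   0.4550]
(I − A)⁻¹ = adj(I−A) / det(I−A) ≈
  [   1.6199     1.1126     1.0592]
  [   0.0623     1.6911     0.8100]
  [   0.1246     0.5251     1.6199]
x = (I − A)⁻¹ d = adj(I−A)·d / det(I−A), with det(I−A) = 0.280875:
  x_1 = (0.4550·270 + 0.3125·150 + 0.2975·40) / 0.280875 = 181.625 / 0.280875 ≈ 646.64
  x_2 = (0.0175·270 + 0.4750·150 + 0.2275·40) / 0.280875 = 85.075 / 0.280875 ≈ 302.89
  x_3 = (0.0350·270 + 0.1475·150 + 0.4550·40) / 0.280875 = 49.775 / 0.280875 ≈ 177.21

x_2 = 302.89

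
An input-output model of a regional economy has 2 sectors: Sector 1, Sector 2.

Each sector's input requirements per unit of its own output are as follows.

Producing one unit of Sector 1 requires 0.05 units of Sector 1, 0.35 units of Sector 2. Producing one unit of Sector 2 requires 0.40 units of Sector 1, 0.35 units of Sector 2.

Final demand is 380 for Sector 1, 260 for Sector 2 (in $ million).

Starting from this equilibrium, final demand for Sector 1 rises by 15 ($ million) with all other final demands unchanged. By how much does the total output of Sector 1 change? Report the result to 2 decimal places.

I − A =
  [   0.95    -0.40]
  [  -0.35     0.65]
det(I−A) = (0.95)(0.65) − (-0.40)(-0.35) = 0.4775
adj(I−A) = [[0.65, 0.40], [0.35, 0.95]]
(I − A)⁻¹ = adj(I−A) / det(I−A) ≈
  [   1.3613     0.8377]
  [   0.7330     1.9895]
Δx = (I − A)⁻¹ Δd with Δd having +15 in the Sector 1 component and 0 elsewhere.
So Δx_1 = L_11 · (+15), where L_11 = adj(I−A)_11 / det(I−A) = 0.65 / 0.4775.
Δx_1 = 0.65 × (+15) / 0.4775 = 9.75 / 0.4775 ≈ 20.42.

Δx_1 = 20.42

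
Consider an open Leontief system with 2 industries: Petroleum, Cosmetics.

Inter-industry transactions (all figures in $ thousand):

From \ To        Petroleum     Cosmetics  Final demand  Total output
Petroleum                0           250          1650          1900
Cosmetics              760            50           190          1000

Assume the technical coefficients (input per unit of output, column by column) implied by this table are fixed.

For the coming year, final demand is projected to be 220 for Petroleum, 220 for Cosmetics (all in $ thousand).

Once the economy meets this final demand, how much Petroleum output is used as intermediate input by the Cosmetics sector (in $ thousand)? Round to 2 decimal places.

Technical coefficients a_ij = z_ij / X_j:
  a_PP = 0/1900 = 0.00, a_CP = 760/1900 = 0.40
  a_PC = 250/1000 = 0.25, a_CC = 50/1000 = 0.05
I − A =
  [   1.00    -0.25]
  [  -0.40     0.95]
det(I−A) = (1.00)(0.95) − (-0.25)(-0.40) = 0.8500
adj(I−A) = [[0.95, 0.25], [0.40, 1.00]]
(I − A)⁻¹ = adj(I−A) / det(I−A) ≈
  [   1.1176     0.2941]
  [   0.4706     1.1765]
First solve x = (I − A)⁻¹ d = adj(I−A)·d / det(I−A); in particular x_C = (0.40·220 + 1.00·220) / 0.8500 = 308.00 / 0.8500 ≈ 362.3529.
Intermediate flow from P to C: z_PC = a_PC · x_C = 0.25 × 308.00 / 0.8500 = 77.00 / 0.8500 ≈ 90.59.

z_PC = 90.59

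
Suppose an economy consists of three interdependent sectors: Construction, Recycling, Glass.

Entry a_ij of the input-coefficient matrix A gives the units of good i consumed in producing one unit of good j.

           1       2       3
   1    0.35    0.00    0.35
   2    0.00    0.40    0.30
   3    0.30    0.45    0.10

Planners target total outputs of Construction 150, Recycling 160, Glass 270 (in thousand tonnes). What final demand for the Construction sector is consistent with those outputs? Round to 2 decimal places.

d_1 = 3.00

I − A =
  [   0.65     0.00    -0.35]
  [   0.00     0.60    -0.30]
  [  -0.30    -0.45     0.90]
d = (I − A) x:
  d_1 = (+0.65)·150 + (+0.00)·160 + (-0.35)·270 = 3.00
  d_2 = (+0.00)·150 + (+0.60)·160 + (-0.30)·270 = 15.00
  d_3 = (-0.30)·150 + (-0.45)·160 + (+0.90)·270 = 126.00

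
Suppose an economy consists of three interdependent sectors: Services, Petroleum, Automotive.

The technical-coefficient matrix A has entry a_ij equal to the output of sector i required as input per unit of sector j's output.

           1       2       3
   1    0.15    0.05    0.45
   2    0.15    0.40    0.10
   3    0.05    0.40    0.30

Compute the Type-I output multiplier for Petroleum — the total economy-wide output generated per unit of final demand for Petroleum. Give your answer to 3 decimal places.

m_2 = 4.079

I − A =
  [   0.85    -0.05    -0.45]
  [  -0.15     0.60    -0.10]
  [  -0.05    -0.40     0.70]
Cofactors of I−A, C_ij = (−1)^(i+j)·(minor ij) (rows/columns in the sector order above):
  C_11 = (0.60)(0.70) − (-0.10)(-0.40) = 0.3800
  C_12 = −[(-0.15)(0.70) − (-0.10)(-0.05)] = 0.1100
  C_13 = (-0.15)(-0.40) − (0.60)(-0.05) = 0.0900
  C_21 = −[(-0.05)(0.70) − (-0.45)(-0.40)] = 0.2150
  C_22 = (0.85)(0.70) − (-0.45)(-0.05) = 0.5725
  C_23 = −[(0.85)(-0.40) − (-0.05)(-0.05)] = 0.3425
  C_31 = (-0.05)(-0.10) − (-0.45)(0.60) = 0.2750
  C_32 = −[(0.85)(-0.10) − (-0.45)(-0.15)] = 0.1525
  C_33 = (0.85)(0.60) − (-0.05)(-0.15) = 0.5025
det(I−A) = Σ_j (I−A)_1j·C_1j = (0.85)(0.3800) + (-0.05)(0.1100) + (-0.45)(0.0900) = 0.2770
adj(I−A) = Cᵀ =
  [ 0.3800   0.2150   0.2750]
  [ 0.1100   0.5725   0.1525]
  [ 0.0900   0.3425   0.5025]
(I − A)⁻¹ = adj(I−A) / det(I−A) ≈
  [   1.3718     0.7762     0.9928]
  [   0.3971     2.0668     0.5505]
  [   0.3249     1.2365     1.8141]
The output multiplier for sector j is the column-j sum of the Leontief inverse (I − A)⁻¹ = adj(I−A) / det(I−A).
Column 2 of adj(I−A): (0.2150, 0.5725, 0.3425); det(I−A) = 0.2770.
m_2 = (0.2150 + 0.5725 + 0.3425) / 0.2770 = 1.13 / 0.2770 ≈ 4.079.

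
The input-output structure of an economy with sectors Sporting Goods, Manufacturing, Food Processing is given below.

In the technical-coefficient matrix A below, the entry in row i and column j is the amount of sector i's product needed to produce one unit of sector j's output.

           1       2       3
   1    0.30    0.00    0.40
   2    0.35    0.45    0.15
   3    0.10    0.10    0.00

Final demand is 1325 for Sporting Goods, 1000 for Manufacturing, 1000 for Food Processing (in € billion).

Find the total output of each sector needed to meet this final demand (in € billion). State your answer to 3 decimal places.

x_1 = 2862.260, x_2 = 4102.290, x_3 = 1696.455

I − A =
  [   0.70     0.00    -0.40]
  [  -0.35     0.55    -0.15]
  [  -0.10    -0.10     1.00]
Cofactors of I−A, C_ij = (−1)^(i+j)·(minor ij) (rows/columns in the sector order above):
  C_11 = (0.55)(1.00) − (-0.15)(-0.10) = 0.5350
  C_12 = −[(-0.35)(1.00) − (-0.15)(-0.10)] = 0.3650
  C_13 = (-0.35)(-0.10) − (0.55)(-0.10) = 0.0900
  C_21 = −[(0.00)(1.00) − (-0.40)(-0.10)] = 0.0400
  C_22 = (0.70)(1.00) − (-0.40)(-0.10) = 0.6600
  C_23 = −[(0.70)(-0.10) − (0.00)(-0.10)] = 0.0700
  C_31 = (0.00)(-0.15) − (-0.40)(0.55) = 0.2200
  C_32 = −[(0.70)(-0.15) − (-0.40)(-0.35)] = 0.2450
  C_33 = (0.70)(0.55) − (0.00)(-0.35) = 0.3850
det(I−A) = Σ_j (I−A)_1j·C_1j = (0.70)(0.5350) + (0.00)(0.3650) + (-0.40)(0.0900) = 0.3385
adj(I−A) = Cᵀ =
  [ 0.5350   0.0400   0.2200]
  [ 0.3650   0.6600   0.2450]
  [ 0.0900   0.0700   0.3850]
(I − A)⁻¹ = adj(I−A) / det(I−A) ≈
  [   1.5805     0.1182     0.6499]
  [   1.0783     1.9498     0.7238]
  [   0.2659     0.2068     1.1374]
x = (I − A)⁻¹ d = adj(I−A)·d / det(I−A), with det(I−A) = 0.3385:
  x_1 = (0.5350·1325 + 0.0400·1000 + 0.2200·1000) / 0.3385 = 968.875 / 0.3385 ≈ 2862.260
  x_2 = (0.3650·1325 + 0.6600·1000 + 0.2450·1000) / 0.3385 = 1388.625 / 0.3385 ≈ 4102.290
  x_3 = (0.0900·1325 + 0.0700·1000 + 0.3850·1000) / 0.3385 = 574.25 / 0.3385 ≈ 1696.455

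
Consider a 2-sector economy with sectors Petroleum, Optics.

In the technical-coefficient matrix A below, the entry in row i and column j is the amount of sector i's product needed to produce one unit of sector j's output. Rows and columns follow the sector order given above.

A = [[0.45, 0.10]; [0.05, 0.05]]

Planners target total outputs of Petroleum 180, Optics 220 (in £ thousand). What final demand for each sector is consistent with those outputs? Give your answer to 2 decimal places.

I − A =
  [   0.55    -0.10]
  [  -0.05     0.95]
d = (I − A) x:
  d_1 = (+0.55)·180 + (-0.10)·220 = 77.00
  d_2 = (-0.05)·180 + (+0.95)·220 = 200.00

d_1 = 77.00, d_2 = 200.00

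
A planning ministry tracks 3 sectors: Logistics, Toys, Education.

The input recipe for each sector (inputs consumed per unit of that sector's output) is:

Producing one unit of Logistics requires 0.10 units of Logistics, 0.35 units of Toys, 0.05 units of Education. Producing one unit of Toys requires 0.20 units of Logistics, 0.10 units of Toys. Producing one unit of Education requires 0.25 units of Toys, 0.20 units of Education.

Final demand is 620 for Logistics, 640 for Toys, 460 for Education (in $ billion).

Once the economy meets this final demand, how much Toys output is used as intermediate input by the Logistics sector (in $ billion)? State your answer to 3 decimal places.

z_TL = 339.491

I − A =
  [   0.90    -0.20     0.00]
  [  -0.35     0.90    -0.25]
  [  -0.05     0.00     0.80]
Cofactors of I−A, C_ij = (−1)^(i+j)·(minor ij) (rows/columns in the sector order above):
  C_11 = (0.90)(0.80) − (-0.25)(0.00) = 0.7200
  C_12 = −[(-0.35)(0.80) − (-0.25)(-0.05)] = 0.2925
  C_13 = (-0.35)(0.00) − (0.90)(-0.05) = 0.0450
  C_21 = −[(-0.20)(0.80) − (0.00)(0.00)] = 0.1600
  C_22 = (0.90)(0.80) − (0.00)(-0.05) = 0.7200
  C_23 = −[(0.90)(0.00) − (-0.20)(-0.05)] = 0.0100
  C_31 = (-0.20)(-0.25) − (0.00)(0.90) = 0.0500
  C_32 = −[(0.90)(-0.25) − (0.00)(-0.35)] = 0.2250
  C_33 = (0.90)(0.90) − (-0.20)(-0.35) = 0.7400
det(I−A) = Σ_j (I−A)_1j·C_1j = (0.90)(0.7200) + (-0.20)(0.2925) + (0.00)(0.0450) = 0.5895
adj(I−A) = Cᵀ =
  [ 0.7200   0.1600   0.0500]
  [ 0.2925   0.7200   0.2250]
  [ 0.0450   0.0100   0.7400]
(I − A)⁻¹ = adj(I−A) / det(I−A) ≈
  [   1.2214     0.2714     0.0848]
  [   0.4962     1.2214     0.3817]
  [   0.0763     0.0170     1.2553]
First solve x = (I − A)⁻¹ d = adj(I−A)·d / det(I−A); in particular x_L = (0.7200·620 + 0.1600·640 + 0.0500·460) / 0.5895 = 571.80 / 0.5895 ≈ 969.97455.
Intermediate flow from T to L: z_TL = a_TL · x_L = 0.35 × 571.80 / 0.5895 = 200.13 / 0.5895 ≈ 339.491.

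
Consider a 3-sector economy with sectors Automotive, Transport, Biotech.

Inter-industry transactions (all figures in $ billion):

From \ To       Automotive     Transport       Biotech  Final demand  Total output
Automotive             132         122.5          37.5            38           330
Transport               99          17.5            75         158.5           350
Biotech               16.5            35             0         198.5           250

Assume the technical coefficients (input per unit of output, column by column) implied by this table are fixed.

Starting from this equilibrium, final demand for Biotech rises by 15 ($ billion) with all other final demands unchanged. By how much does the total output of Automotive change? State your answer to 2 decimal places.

Δx_1 = 8.63

Technical coefficients a_ij = z_ij / X_j:
  a_11 = 132/330 = 0.40, a_21 = 99/330 = 0.30, a_31 = 16.5/330 = 0.05
  a_12 = 122.5/350 = 0.35, a_22 = 17.5/350 = 0.05, a_32 = 35/350 = 0.10
  a_13 = 37.5/250 = 0.15, a_23 = 75/250 = 0.30, a_33 = 0/250 = 0.00
I − A =
  [   0.60    -0.35    -0.15]
  [  -0.30     0.95    -0.30]
  [  -0.05    -0.10     1.00]
Cofactors of I−A, C_ij = (−1)^(i+j)·(minor ij) (rows/columns in the sector order above):
  C_11 = (0.95)(1.00) − (-0.30)(-0.10) = 0.9200
  C_12 = −[(-0.30)(1.00) − (-0.30)(-0.05)] = 0.3150
  C_13 = (-0.30)(-0.10) − (0.95)(-0.05) = 0.0775
  C_21 = −[(-0.35)(1.00) − (-0.15)(-0.10)] = 0.3650
  C_22 = (0.60)(1.00) − (-0.15)(-0.05) = 0.5925
  C_23 = −[(0.60)(-0.10) − (-0.35)(-0.05)] = 0.0775
  C_31 = (-0.35)(-0.30) − (-0.15)(0.95) = 0.2475
  C_32 = −[(0.60)(-0.30) − (-0.15)(-0.30)] = 0.2250
  C_33 = (0.60)(0.95) − (-0.35)(-0.30) = 0.4650
det(I−A) = Σ_j (I−A)_1j·C_1j = (0.60)(0.9200) + (-0.35)(0.3150) + (-0.15)(0.0775) = 0.430125
adj(I−A) = Cᵀ =
  [ 0.9200   0.3650   0.2475]
  [ 0.3150   0.5925   0.2250]
  [ 0.0775   0.0775   0.4650]
(I − A)⁻¹ = adj(I−A) / det(I−A) ≈
  [   2.1389     0.8486     0.5754]
  [   0.7323     1.3775     0.5231]
  [   0.1802     0.1802     1.0811]
Δx = (I − A)⁻¹ Δd with Δd having +15 in the Biotech component and 0 elsewhere.
So Δx_1 = L_13 · (+15), where L_13 = adj(I−A)_13 / det(I−A) = 0.2475 / 0.430125.
Δx_1 = 0.2475 × (+15) / 0.430125 = 3.7125 / 0.430125 ≈ 8.63.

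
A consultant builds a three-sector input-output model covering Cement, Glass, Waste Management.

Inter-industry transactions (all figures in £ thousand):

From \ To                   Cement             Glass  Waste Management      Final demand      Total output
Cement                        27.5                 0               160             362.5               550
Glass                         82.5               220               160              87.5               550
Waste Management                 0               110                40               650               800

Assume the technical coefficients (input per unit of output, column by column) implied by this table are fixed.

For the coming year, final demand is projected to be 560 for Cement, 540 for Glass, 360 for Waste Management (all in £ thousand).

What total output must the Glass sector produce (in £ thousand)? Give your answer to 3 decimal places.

x_G = 1299.196

Technical coefficients a_ij = z_ij / X_j:
  a_CC = 27.5/550 = 0.05, a_GC = 82.5/550 = 0.15, a_WC = 0/550 = 0.00
  a_CG = 0/550 = 0.00, a_GG = 220/550 = 0.40, a_WG = 110/550 = 0.20
  a_CW = 160/800 = 0.20, a_GW = 160/800 = 0.20, a_WW = 40/800 = 0.05
I − A =
  [   0.95     0.00    -0.20]
  [  -0.15     0.60    -0.20]
  [   0.00    -0.20     0.95]
Cofactors of I−A, C_ij = (−1)^(i+j)·(minor ij) (rows/columns in the sector order above):
  C_11 = (0.60)(0.95) − (-0.20)(-0.20) = 0.5300
  C_12 = −[(-0.15)(0.95) − (-0.20)(0.00)] = 0.1425
  C_13 = (-0.15)(-0.20) − (0.60)(0.00) = 0.0300
  C_21 = −[(0.00)(0.95) − (-0.20)(-0.20)] = 0.0400
  C_22 = (0.95)(0.95) − (-0.20)(0.00) = 0.9025
  C_23 = −[(0.95)(-0.20) − (0.00)(0.00)] = 0.1900
  C_31 = (0.00)(-0.20) − (-0.20)(0.60) = 0.1200
  C_32 = −[(0.95)(-0.20) − (-0.20)(-0.15)] = 0.2200
  C_33 = (0.95)(0.60) − (0.00)(-0.15) = 0.5700
det(I−A) = Σ_j (I−A)_1j·C_1j = (0.95)(0.5300) + (0.00)(0.1425) + (-0.20)(0.0300) = 0.4975
adj(I−A) = Cᵀ =
  [ 0.5300   0.0400   0.1200]
  [ 0.1425   0.9025   0.2200]
  [ 0.0300   0.1900   0.5700]
(I − A)⁻¹ = adj(I−A) / det(I−A) ≈
  [   1.0653     0.0804     0.2412]
  [   0.2864     1.8141     0.4422]
  [   0.0603     0.3819     1.1457]
x = (I − A)⁻¹ d = adj(I−A)·d / det(I−A), with det(I−A) = 0.4975:
  x_C = (0.5300·560 + 0.0400·540 + 0.1200·360) / 0.4975 = 361.60 / 0.4975 ≈ 726.834
  x_G = (0.1425·560 + 0.9025·540 + 0.2200·360) / 0.4975 = 646.35 / 0.4975 ≈ 1299.196
  x_W = (0.0300·560 + 0.1900·540 + 0.5700·360) / 0.4975 = 324.60 / 0.4975 ≈ 652.462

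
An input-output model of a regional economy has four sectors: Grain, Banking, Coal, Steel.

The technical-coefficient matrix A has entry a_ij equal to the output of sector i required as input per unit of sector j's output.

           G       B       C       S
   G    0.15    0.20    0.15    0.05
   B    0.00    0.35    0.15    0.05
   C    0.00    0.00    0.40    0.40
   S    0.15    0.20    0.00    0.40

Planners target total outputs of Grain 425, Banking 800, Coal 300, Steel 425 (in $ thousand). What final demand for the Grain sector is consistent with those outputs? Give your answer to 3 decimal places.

I − A =
  [   0.85    -0.20    -0.15    -0.05]
  [   0.00     0.65    -0.15    -0.05]
  [   0.00     0.00     0.60    -0.40]
  [  -0.15    -0.20     0.00     0.60]
d = (I − A) x:
  d_G = (+0.85)·425 + (-0.20)·800 + (-0.15)·300 + (-0.05)·425 = 135.000
  d_B = (+0.00)·425 + (+0.65)·800 + (-0.15)·300 + (-0.05)·425 = 453.750
  d_C = (+0.00)·425 + (+0.00)·800 + (+0.60)·300 + (-0.40)·425 = 10.000
  d_S = (-0.15)·425 + (-0.20)·800 + (+0.00)·300 + (+0.60)·425 = 31.250

d_G = 135.000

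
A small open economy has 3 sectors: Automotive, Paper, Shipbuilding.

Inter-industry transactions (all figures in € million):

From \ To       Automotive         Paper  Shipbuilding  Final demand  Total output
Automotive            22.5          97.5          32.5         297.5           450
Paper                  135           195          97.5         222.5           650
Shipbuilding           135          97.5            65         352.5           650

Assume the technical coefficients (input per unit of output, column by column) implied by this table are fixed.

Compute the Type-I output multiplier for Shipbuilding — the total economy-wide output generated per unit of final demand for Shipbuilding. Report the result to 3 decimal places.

Technical coefficients a_ij = z_ij / X_j:
  a_11 = 22.5/450 = 0.05, a_21 = 135/450 = 0.30, a_31 = 135/450 = 0.30
  a_12 = 97.5/650 = 0.15, a_22 = 195/650 = 0.30, a_32 = 97.5/650 = 0.15
  a_13 = 32.5/650 = 0.05, a_23 = 97.5/650 = 0.15, a_33 = 65/650 = 0.10
I − A =
  [   0.95    -0.15    -0.05]
  [  -0.30     0.70    -0.15]
  [  -0.30    -0.15     0.90]
Cofactors of I−A, C_ij = (−1)^(i+j)·(minor ij) (rows/columns in the sector order above):
  C_11 = (0.70)(0.90) − (-0.15)(-0.15) = 0.6075
  C_12 = −[(-0.30)(0.90) − (-0.15)(-0.30)] = 0.3150
  C_13 = (-0.30)(-0.15) − (0.70)(-0.30) = 0.2550
  C_21 = −[(-0.15)(0.90) − (-0.05)(-0.15)] = 0.1425
  C_22 = (0.95)(0.90) − (-0.05)(-0.30) = 0.8400
  C_23 = −[(0.95)(-0.15) − (-0.15)(-0.30)] = 0.1875
  C_31 = (-0.15)(-0.15) − (-0.05)(0.70) = 0.0575
  C_32 = −[(0.95)(-0.15) − (-0.05)(-0.30)] = 0.1575
  C_33 = (0.95)(0.70) − (-0.15)(-0.30) = 0.6200
det(I−A) = Σ_j (I−A)_1j·C_1j = (0.95)(0.6075) + (-0.15)(0.3150) + (-0.05)(0.2550) = 0.517125
adj(I−A) = Cᵀ =
  [ 0.6075   0.1425   0.0575]
  [ 0.3150   0.8400   0.1575]
  [ 0.2550   0.1875   0.6200]
(I − A)⁻¹ = adj(I−A) / det(I−A) ≈
  [   1.1748     0.2756     0.1112]
  [   0.6091     1.6244     0.3046]
  [   0.4931     0.3626     1.1989]
The output multiplier for sector j is the column-j sum of the Leontief inverse (I − A)⁻¹ = adj(I−A) / det(I−A).
Column 3 of adj(I−A): (0.0575, 0.1575, 0.6200); det(I−A) = 0.517125.
m_3 = (0.0575 + 0.1575 + 0.6200) / 0.517125 = 0.835 / 0.517125 ≈ 1.615.

m_3 = 1.615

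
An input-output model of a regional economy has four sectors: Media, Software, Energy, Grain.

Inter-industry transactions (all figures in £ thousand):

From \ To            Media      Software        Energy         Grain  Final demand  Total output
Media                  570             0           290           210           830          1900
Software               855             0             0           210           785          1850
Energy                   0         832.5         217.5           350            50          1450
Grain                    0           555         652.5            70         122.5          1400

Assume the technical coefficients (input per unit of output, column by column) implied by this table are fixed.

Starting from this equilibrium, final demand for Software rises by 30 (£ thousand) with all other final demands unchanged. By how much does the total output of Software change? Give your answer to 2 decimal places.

Technical coefficients a_ij = z_ij / X_j:
  a_MM = 570/1900 = 0.30, a_SM = 855/1900 = 0.45, a_EM = 0/1900 = 0.00, a_GM = 0/1900 = 0.00
  a_MS = 0/1850 = 0.00, a_SS = 0/1850 = 0.00, a_ES = 832.5/1850 = 0.45, a_GS = 555/1850 = 0.30
  a_ME = 290/1450 = 0.20, a_SE = 0/1450 = 0.00, a_EE = 217.5/1450 = 0.15, a_GE = 652.5/1450 = 0.45
  a_MG = 210/1400 = 0.15, a_SG = 210/1400 = 0.15, a_EG = 350/1400 = 0.25, a_GG = 70/1400 = 0.05
I − A =
  [   0.70     0.00    -0.20    -0.15]
  [  -0.45     1.00     0.00    -0.15]
  [   0.00    -0.45     0.85    -0.25]
  [   0.00    -0.30    -0.45     0.95]
Compute the cofactors C_ij = (−1)^(i+j)·(3×3 minor ij) of I−A; the adjugate is their transpose:
adj(I−A) = Cᵀ =
  [ 0.626375   0.169125   0.248500   0.191000]
  [ 0.312750   0.486500   0.163125   0.169125]
  [ 0.226125   0.351750   0.613250   0.252625]
  [ 0.205875   0.320250   0.342000   0.554500]
det(I−A) = Σ_j (I−A)_1j·C_1j = (0.70)(0.626375) + (0.00)(0.312750) + (-0.20)(0.226125) + (-0.15)(0.205875) = 0.36235625
(I − A)⁻¹ = adj(I−A) / det(I−A) ≈
  [   1.7286     0.4667     0.6858     0.5271]
  [   0.8631     1.3426     0.4502     0.4667]
  [   0.6240     0.9707     1.6924     0.6972]
  [   0.5682     0.8838     0.9438     1.5303]
Δx = (I − A)⁻¹ Δd with Δd having +30 in the Software component and 0 elsewhere.
So Δx_S = L_SS · (+30), where L_SS = adj(I−A)_SS / det(I−A) = 0.486500 / 0.36235625.
Δx_S = 0.486500 × (+30) / 0.36235625 = 14.595 / 0.36235625 ≈ 40.28.

Δx_S = 40.28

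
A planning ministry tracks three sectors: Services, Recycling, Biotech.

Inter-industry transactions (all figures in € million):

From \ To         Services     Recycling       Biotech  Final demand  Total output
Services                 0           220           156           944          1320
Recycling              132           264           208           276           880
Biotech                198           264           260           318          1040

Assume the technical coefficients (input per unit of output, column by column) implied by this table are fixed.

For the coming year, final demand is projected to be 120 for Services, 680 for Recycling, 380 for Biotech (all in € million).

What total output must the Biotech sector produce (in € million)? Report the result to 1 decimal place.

Technical coefficients a_ij = z_ij / X_j:
  a_11 = 0/1320 = 0.00, a_21 = 132/1320 = 0.10, a_31 = 198/1320 = 0.15
  a_12 = 220/880 = 0.25, a_22 = 264/880 = 0.30, a_32 = 264/880 = 0.30
  a_13 = 156/1040 = 0.15, a_23 = 208/1040 = 0.20, a_33 = 260/1040 = 0.25
I − A =
  [   1.00    -0.25    -0.15]
  [  -0.10     0.70    -0.20]
  [  -0.15    -0.30     0.75]
Cofactors of I−A, C_ij = (−1)^(i+j)·(minor ij) (rows/columns in the sector order above):
  C_11 = (0.70)(0.75) − (-0.20)(-0.30) = 0.4650
  C_12 = −[(-0.10)(0.75) − (-0.20)(-0.15)] = 0.1050
  C_13 = (-0.10)(-0.30) − (0.70)(-0.15) = 0.1350
  C_21 = −[(-0.25)(0.75) − (-0.15)(-0.30)] = 0.2325
  C_22 = (1.00)(0.75) − (-0.15)(-0.15) = 0.7275
  C_23 = −[(1.00)(-0.30) − (-0.25)(-0.15)] = 0.3375
  C_31 = (-0.25)(-0.20) − (-0.15)(0.70) = 0.1550
  C_32 = −[(1.00)(-0.20) − (-0.15)(-0.10)] = 0.2150
  C_33 = (1.00)(0.70) − (-0.25)(-0.10) = 0.6750
det(I−A) = Σ_j (I−A)_1j·C_1j = (1.00)(0.4650) + (-0.25)(0.1050) + (-0.15)(0.1350) = 0.4185
adj(I−A) = Cᵀ =
  [ 0.4650   0.2325   0.1550]
  [ 0.1050   0.7275   0.2150]
  [ 0.1350   0.3375   0.6750]
(I − A)⁻¹ = adj(I−A) / det(I−A) ≈
  [   1.1111     0.5556     0.3704]
  [   0.2509     1.7384     0.5137]
  [   0.3226     0.8065     1.6129]
x = (I − A)⁻¹ d = adj(I−A)·d / det(I−A), with det(I−A) = 0.4185:
  x_1 = (0.4650·120 + 0.2325·680 + 0.1550·380) / 0.4185 = 272.80 / 0.4185 ≈ 651.9
  x_2 = (0.1050·120 + 0.7275·680 + 0.2150·380) / 0.4185 = 589.00 / 0.4185 ≈ 1407.4
  x_3 = (0.1350·120 + 0.3375·680 + 0.6750·380) / 0.4185 = 502.20 / 0.4185 = 1200.0

x_3 = 1200.0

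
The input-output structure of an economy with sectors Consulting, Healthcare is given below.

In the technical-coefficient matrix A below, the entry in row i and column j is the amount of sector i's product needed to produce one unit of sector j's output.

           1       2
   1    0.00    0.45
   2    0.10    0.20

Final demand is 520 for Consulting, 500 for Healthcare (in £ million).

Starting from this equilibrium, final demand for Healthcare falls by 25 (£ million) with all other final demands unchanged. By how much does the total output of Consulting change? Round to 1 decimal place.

Δx_1 = -14.9

I − A =
  [   1.00    -0.45]
  [  -0.10     0.80]
det(I−A) = (1.00)(0.80) − (-0.45)(-0.10) = 0.7550
adj(I−A) = [[0.80, 0.45], [0.10, 1.00]]
(I − A)⁻¹ = adj(I−A) / det(I−A) ≈
  [   1.0596     0.5960]
  [   0.1325     1.3245]
Δx = (I − A)⁻¹ Δd with Δd having -25 in the Healthcare component and 0 elsewhere.
So Δx_1 = L_12 · (-25), where L_12 = adj(I−A)_12 / det(I−A) = 0.45 / 0.7550.
Δx_1 = 0.45 × (-25) / 0.7550 = -11.25 / 0.7550 ≈ -14.9.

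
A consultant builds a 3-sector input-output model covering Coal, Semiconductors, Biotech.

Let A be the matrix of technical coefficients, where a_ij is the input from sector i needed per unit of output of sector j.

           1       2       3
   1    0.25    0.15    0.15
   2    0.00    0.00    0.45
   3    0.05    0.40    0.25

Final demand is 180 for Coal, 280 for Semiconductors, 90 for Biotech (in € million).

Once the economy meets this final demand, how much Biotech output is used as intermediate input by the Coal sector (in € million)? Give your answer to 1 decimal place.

I − A =
  [   0.75    -0.15    -0.15]
  [   0.00     1.00    -0.45]
  [  -0.05    -0.40     0.75]
Cofactors of I−A, C_ij = (−1)^(i+j)·(minor ij) (rows/columns in the sector order above):
  C_11 = (1.00)(0.75) − (-0.45)(-0.40) = 0.5700
  C_12 = −[(0.00)(0.75) − (-0.45)(-0.05)] = 0.0225
  C_13 = (0.00)(-0.40) − (1.00)(-0.05) = 0.0500
  C_21 = −[(-0.15)(0.75) − (-0.15)(-0.40)] = 0.1725
  C_22 = (0.75)(0.75) − (-0.15)(-0.05) = 0.5550
  C_23 = −[(0.75)(-0.40) − (-0.15)(-0.05)] = 0.3075
  C_31 = (-0.15)(-0.45) − (-0.15)(1.00) = 0.2175
  C_32 = −[(0.75)(-0.45) − (-0.15)(0.00)] = 0.3375
  C_33 = (0.75)(1.00) − (-0.15)(0.00) = 0.7500
det(I−A) = Σ_j (I−A)_1j·C_1j = (0.75)(0.5700) + (-0.15)(0.0225) + (-0.15)(0.0500) = 0.416625
adj(I−A) = Cᵀ =
  [ 0.5700   0.1725   0.2175]
  [ 0.0225   0.5550   0.3375]
  [ 0.0500   0.3075   0.7500]
(I − A)⁻¹ = adj(I−A) / det(I−A) ≈
  [   1.3681     0.4140     0.5221]
  [   0.0540     1.3321     0.8101]
  [   0.1200     0.7381     1.8002]
First solve x = (I − A)⁻¹ d = adj(I−A)·d / det(I−A); in particular x_1 = (0.5700·180 + 0.1725·280 + 0.2175·90) / 0.416625 = 170.475 / 0.416625 ≈ 409.181.
Intermediate flow from 3 to 1: z_31 = a_31 · x_1 = 0.05 × 170.475 / 0.416625 = 8.52375 / 0.416625 ≈ 20.5.

z_31 = 20.5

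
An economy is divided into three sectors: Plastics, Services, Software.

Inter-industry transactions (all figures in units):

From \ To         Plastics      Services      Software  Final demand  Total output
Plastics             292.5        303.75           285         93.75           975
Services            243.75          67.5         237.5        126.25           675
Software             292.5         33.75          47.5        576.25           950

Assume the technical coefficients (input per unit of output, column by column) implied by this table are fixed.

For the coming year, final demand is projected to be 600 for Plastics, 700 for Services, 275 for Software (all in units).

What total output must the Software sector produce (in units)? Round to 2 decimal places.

Technical coefficients a_ij = z_ij / X_j:
  a_11 = 292.5/975 = 0.30, a_21 = 243.75/975 = 0.25, a_31 = 292.5/975 = 0.30
  a_12 = 303.75/675 = 0.45, a_22 = 67.5/675 = 0.10, a_32 = 33.75/675 = 0.05
  a_13 = 285/950 = 0.30, a_23 = 237.5/950 = 0.25, a_33 = 47.5/950 = 0.05
I − A =
  [   0.70    -0.45    -0.30]
  [  -0.25     0.90    -0.25]
  [  -0.30    -0.05     0.95]
Cofactors of I−A, C_ij = (−1)^(i+j)·(minor ij) (rows/columns in the sector order above):
  C_11 = (0.90)(0.95) − (-0.25)(-0.05) = 0.8425
  C_12 = −[(-0.25)(0.95) − (-0.25)(-0.30)] = 0.3125
  C_13 = (-0.25)(-0.05) − (0.90)(-0.30) = 0.2825
  C_21 = −[(-0.45)(0.95) − (-0.30)(-0.05)] = 0.4425
  C_22 = (0.70)(0.95) − (-0.30)(-0.30) = 0.5750
  C_23 = −[(0.70)(-0.05) − (-0.45)(-0.30)] = 0.1700
  C_31 = (-0.45)(-0.25) − (-0.30)(0.90) = 0.3825
  C_32 = −[(0.70)(-0.25) − (-0.30)(-0.25)] = 0.2500
  C_33 = (0.70)(0.90) − (-0.45)(-0.25) = 0.5175
det(I−A) = Σ_j (I−A)_1j·C_1j = (0.70)(0.8425) + (-0.45)(0.3125) + (-0.30)(0.2825) = 0.364375
adj(I−A) = Cᵀ =
  [ 0.8425   0.4425   0.3825]
  [ 0.3125   0.5750   0.2500]
  [ 0.2825   0.1700   0.5175]
(I − A)⁻¹ = adj(I−A) / det(I−A) ≈
  [   2.3122     1.2144     1.0497]
  [   0.8576     1.5780     0.6861]
  [   0.7753     0.4666     1.4202]
x = (I − A)⁻¹ d = adj(I−A)·d / det(I−A), with det(I−A) = 0.364375:
  x_1 = (0.8425·600 + 0.4425·700 + 0.3825·275) / 0.364375 = 920.4375 / 0.364375 ≈ 2526.07
  x_2 = (0.3125·600 + 0.5750·700 + 0.2500·275) / 0.364375 = 658.75 / 0.364375 ≈ 1807.89
  x_3 = (0.2825·600 + 0.1700·700 + 0.5175·275) / 0.364375 = 430.8125 / 0.364375 ≈ 1182.33

x_3 = 1182.33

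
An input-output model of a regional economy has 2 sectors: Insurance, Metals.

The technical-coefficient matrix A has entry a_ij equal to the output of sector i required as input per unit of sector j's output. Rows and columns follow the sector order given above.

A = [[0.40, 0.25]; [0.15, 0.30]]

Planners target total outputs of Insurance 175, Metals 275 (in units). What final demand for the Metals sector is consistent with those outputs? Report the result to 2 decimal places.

I − A =
  [   0.60    -0.25]
  [  -0.15     0.70]
d = (I − A) x:
  d_I = (+0.60)·175 + (-0.25)·275 = 36.25
  d_M = (-0.15)·175 + (+0.70)·275 = 166.25

d_M = 166.25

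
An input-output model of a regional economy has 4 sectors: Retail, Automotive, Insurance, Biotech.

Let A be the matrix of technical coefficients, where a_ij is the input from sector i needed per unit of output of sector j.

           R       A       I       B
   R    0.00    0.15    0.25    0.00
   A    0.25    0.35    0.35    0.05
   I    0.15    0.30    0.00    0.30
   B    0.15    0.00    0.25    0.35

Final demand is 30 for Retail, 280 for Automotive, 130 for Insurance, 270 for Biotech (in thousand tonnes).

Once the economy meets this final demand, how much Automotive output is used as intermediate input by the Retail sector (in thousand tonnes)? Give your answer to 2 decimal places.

z_AR = 91.03

I − A =
  [   1.00    -0.15    -0.25     0.00]
  [  -0.25     0.65    -0.35    -0.05]
  [  -0.15    -0.30     1.00    -0.30]
  [  -0.15     0.00    -0.25     0.65]
Compute the cofactors C_ij = (−1)^(i+j)·(3×3 minor ij) of I−A; the adjugate is their transpose:
adj(I−A) = Cᵀ =
  [ 0.301750   0.135000   0.141625   0.075750]
  [ 0.203000   0.539375   0.282500   0.171875]
  [ 0.143625   0.216375   0.397000   0.199875]
  [ 0.124875   0.114375   0.185375   0.456500]
det(I−A) = Σ_j (I−A)_1j·C_1j = (1.00)(0.301750) + (-0.15)(0.203000) + (-0.25)(0.143625) + (0.00)(0.124875) = 0.23539375
(I − A)⁻¹ = adj(I−A) / det(I−A) ≈
  [   1.2819     0.5735     0.6017     0.3218]
  [   0.8624     2.2914     1.2001     0.7302]
  [   0.6101     0.9192     1.6865     0.8491]
  [   0.5305     0.4859     0.7875     1.9393]
First solve x = (I − A)⁻¹ d = adj(I−A)·d / det(I−A); in particular x_R = (0.301750·30 + 0.135000·280 + 0.141625·130 + 0.075750·270) / 0.23539375 = 85.71625 / 0.23539375 ≈ 364.1399.
Intermediate flow from A to R: z_AR = a_AR · x_R = 0.25 × 85.71625 / 0.23539375 = 21.4290625 / 0.23539375 ≈ 91.03.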